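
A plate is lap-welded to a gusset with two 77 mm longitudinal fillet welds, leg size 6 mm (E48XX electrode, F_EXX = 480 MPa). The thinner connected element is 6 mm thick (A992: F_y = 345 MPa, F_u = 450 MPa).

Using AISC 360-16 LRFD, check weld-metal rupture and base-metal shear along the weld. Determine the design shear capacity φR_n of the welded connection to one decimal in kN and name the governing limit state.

Weld metal: throat = 0.707×6 = 4.242 mm, L = 2×77 = 154 mm. φR_n = 0.75 × 0.6 × 480 × 4.242 × 154 = 141.1 kN.
Base metal shear (6 mm plate): yield φR_n = 1.0×0.6×345×6×154 = 191.3 kN; rupture φR_n = 0.75×0.6×450×6×154 = 187.1 kN; take 187.1 kN (rupture).
Governing: min(141.1, 187.1) = 141.1 kN → weld metal.

141.1 kN (weld metal governs)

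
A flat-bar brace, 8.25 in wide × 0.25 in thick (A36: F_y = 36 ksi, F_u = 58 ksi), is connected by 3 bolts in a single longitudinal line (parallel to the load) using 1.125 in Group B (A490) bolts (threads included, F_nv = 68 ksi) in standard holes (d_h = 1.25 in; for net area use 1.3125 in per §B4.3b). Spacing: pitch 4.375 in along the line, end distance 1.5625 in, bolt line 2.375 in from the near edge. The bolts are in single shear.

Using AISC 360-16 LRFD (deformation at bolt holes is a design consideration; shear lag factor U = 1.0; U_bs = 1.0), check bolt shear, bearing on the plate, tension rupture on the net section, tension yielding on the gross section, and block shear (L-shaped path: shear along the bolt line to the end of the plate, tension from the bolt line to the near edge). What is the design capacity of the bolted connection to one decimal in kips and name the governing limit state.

Bolt shear: A_b = π(1.125)²/4 = 0.99402 in². φR_n = 0.75 × 68 × 0.99402 × 3 × 1 = 152.1 kips.
Bearing (0.25 in plate, F_u = 58 ksi): end bolts L_c = 1.5625 − 1.25/2 = 0.9375, R_n = min(1.2×0.9375×0.25×58, 2.4×1.125×0.25×58) = 16.313 kips/bolt; interior L_c = 4.375 − 1.25 = 3.125, R_n = 39.15 kips/bolt. φR_n = 0.75 × (1×16.313 + 2×39.15) = 71.0 kips.
Tension rupture (net): A_n = (8.25 − 1×1.3125)×0.25 = 1.7344 in² (U = 1.0, A_e = A_n). φR_n = 0.75 × 58 × 1.7344 = 75.4 kips.
Tension yield (gross): A_g = 8.25×0.25 = 2.0625 in². φR_n = 0.90 × 36 × 2.0625 = 66.8 kips.
Block shear: shear path 1×[1.5625+2×4.375] = 1×10.3125 in, A_gv = 2.5781, A_nv = 1×(10.3125 − 2.5×1.3125)×0.25 = 1.7578 in²; tension to near edge: (2.375 − 0.5×1.3125)×0.25 = 0.42969 in². R_n = min(0.6×58×1.7578, 0.6×36×2.5781) + 1.0×58×0.42969 = min(61.171, 55.687) + 24.922 = 80.609 kips. φR_n = 0.75 × 80.609 = 60.5 kips.
Governing: min(152.1, 71.0, 75.4, 66.8, 60.5) = 60.5 kips → block shear.

60.5 kips (block shear governs)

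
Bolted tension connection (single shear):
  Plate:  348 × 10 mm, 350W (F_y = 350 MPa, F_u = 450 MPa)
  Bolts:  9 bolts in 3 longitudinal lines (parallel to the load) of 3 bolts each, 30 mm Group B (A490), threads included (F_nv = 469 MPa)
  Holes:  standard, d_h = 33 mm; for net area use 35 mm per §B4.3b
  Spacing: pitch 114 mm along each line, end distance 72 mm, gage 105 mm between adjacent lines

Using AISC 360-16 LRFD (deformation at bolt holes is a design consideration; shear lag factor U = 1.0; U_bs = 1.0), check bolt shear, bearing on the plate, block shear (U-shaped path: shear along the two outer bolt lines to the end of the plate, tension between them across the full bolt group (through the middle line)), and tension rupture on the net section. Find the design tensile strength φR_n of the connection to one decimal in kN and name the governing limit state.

Bolt shear: A_b = π(30)²/4 = 706.86 mm². φR_n = 0.75 × 469 × 706.86 × 9 × 1 = 2237.7 kN.
Bearing (10 mm plate, F_u = 450 MPa): end bolts L_c = 72 − 33/2 = 55.5, R_n = min(1.2×55.5×10×450, 2.4×30×10×450) = 299.7 kN/bolt; interior L_c = 114 − 33 = 81, R_n = 324 kN/bolt. φR_n = 0.75 × (3×299.7 + 6×324) = 2132.3 kN.
Block shear: shear path 2×[72+2×114] = 2×300 mm, A_gv = 6000, A_nv = 2×(300 − 2.5×35)×10 = 4250 mm²; tension across gage: (210 − 2×35)×10 = 1400 mm². R_n = min(0.6×450×4250, 0.6×350×6000) + 1.0×450×1400 = min(1147.5, 1260) + 630 = 1777.5 kN. φR_n = 0.75 × 1777.5 = 1333.1 kN.
Tension rupture (net): A_n = (348 − 3×35)×10 = 2430 mm² (U = 1.0, A_e = A_n). φR_n = 0.75 × 450 × 2430 = 820.1 kN.
Governing: min(2237.7, 2132.3, 1333.1, 820.1) = 820.1 kN → net-section rupture.

820.1 kN (net-section rupture governs)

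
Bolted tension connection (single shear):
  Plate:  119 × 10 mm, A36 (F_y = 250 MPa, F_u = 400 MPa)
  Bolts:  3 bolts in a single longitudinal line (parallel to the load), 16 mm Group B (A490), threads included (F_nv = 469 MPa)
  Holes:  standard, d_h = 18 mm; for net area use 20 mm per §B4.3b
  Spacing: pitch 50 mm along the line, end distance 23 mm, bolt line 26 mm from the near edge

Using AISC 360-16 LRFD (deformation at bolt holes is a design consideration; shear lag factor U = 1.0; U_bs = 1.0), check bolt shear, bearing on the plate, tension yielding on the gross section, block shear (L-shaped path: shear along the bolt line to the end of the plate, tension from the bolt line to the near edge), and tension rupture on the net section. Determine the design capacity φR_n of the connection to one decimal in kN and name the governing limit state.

Bolt shear: A_b = π(16)²/4 = 201.06 mm². φR_n = 0.75 × 469 × 201.06 × 3 × 1 = 212.2 kN.
Bearing (10 mm plate, F_u = 400 MPa): end bolts L_c = 23 − 18/2 = 14, R_n = min(1.2×14×10×400, 2.4×16×10×400) = 67.2 kN/bolt; interior L_c = 50 − 18 = 32, R_n = 153.6 kN/bolt. φR_n = 0.75 × (1×67.2 + 2×153.6) = 280.8 kN.
Tension yield (gross): A_g = 119×10 = 1190 mm². φR_n = 0.90 × 250 × 1190 = 267.8 kN.
Block shear: shear path 1×[23+2×50] = 1×123 mm, A_gv = 1230, A_nv = 1×(123 − 2.5×20)×10 = 730 mm²; tension to near edge: (26 − 0.5×20)×10 = 160 mm². R_n = min(0.6×400×730, 0.6×250×1230) + 1.0×400×160 = min(175.2, 184.5) + 64 = 239.2 kN. φR_n = 0.75 × 239.2 = 179.4 kN.
Tension rupture (net): A_n = (119 − 1×20)×10 = 990 mm² (U = 1.0, A_e = A_n). φR_n = 0.75 × 400 × 990 = 297.0 kN.
Governing: min(212.2, 280.8, 267.8, 179.4, 297.0) = 179.4 kN → block shear.

179.4 kN (block shear governs)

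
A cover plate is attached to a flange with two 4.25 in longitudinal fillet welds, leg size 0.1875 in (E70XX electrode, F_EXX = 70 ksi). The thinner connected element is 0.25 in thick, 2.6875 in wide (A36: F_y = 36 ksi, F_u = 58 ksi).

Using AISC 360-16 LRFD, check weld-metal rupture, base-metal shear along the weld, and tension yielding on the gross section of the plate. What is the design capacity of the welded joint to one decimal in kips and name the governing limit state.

Weld metal: throat = 0.707×0.1875 = 0.13256 in, L = 2×4.25 = 8.5 in. φR_n = 0.75 × 0.6 × 70 × 0.13256 × 8.5 = 35.5 kips.
Base metal shear (0.25 in plate): yield φR_n = 1.0×0.6×36×0.25×8.5 = 45.9 kips; rupture φR_n = 0.75×0.6×58×0.25×8.5 = 55.5 kips; take 45.9 kips (yield).
Tension yield (gross): A_g = 2.6875×0.25 = 0.67188 in². φR_n = 0.90 × 36 × 0.67188 = 21.8 kips.
Governing: min(35.5, 45.9, 21.8) = 21.8 kips → gross-section yield.

21.8 kips (gross-section yield governs)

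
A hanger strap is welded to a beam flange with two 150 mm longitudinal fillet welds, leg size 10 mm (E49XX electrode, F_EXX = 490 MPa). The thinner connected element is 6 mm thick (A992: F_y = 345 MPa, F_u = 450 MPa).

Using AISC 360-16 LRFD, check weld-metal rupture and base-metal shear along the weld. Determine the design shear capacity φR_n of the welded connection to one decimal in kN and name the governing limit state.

Weld metal: throat = 0.707×10 = 7.07 mm, L = 2×150 = 300 mm. φR_n = 0.75 × 0.6 × 490 × 7.07 × 300 = 467.7 kN.
Base metal shear (6 mm plate): yield φR_n = 1.0×0.6×345×6×300 = 372.6 kN; rupture φR_n = 0.75×0.6×450×6×300 = 364.5 kN; take 364.5 kN (rupture).
Governing: min(467.7, 364.5) = 364.5 kN → base-metal shear.

364.5 kN (base-metal shear governs)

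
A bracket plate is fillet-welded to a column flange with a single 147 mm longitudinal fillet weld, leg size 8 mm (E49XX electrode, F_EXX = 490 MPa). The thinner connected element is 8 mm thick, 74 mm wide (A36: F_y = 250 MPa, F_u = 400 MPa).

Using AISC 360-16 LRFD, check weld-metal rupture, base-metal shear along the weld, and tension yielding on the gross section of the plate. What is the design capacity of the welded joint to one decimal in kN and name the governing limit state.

133.2 kN (gross-section yield governs)

Weld metal: throat = 0.707×8 = 5.656 mm, L = 147 mm. φR_n = 0.75 × 0.6 × 490 × 5.656 × 147 = 183.3 kN.
Base metal shear (8 mm plate): yield φR_n = 1.0×0.6×250×8×147 = 176.4 kN; rupture φR_n = 0.75×0.6×400×8×147 = 211.7 kN; take 176.4 kN (yield).
Tension yield (gross): A_g = 74×8 = 592 mm². φR_n = 0.90 × 250 × 592 = 133.2 kN.
Governing: min(183.3, 176.4, 133.2) = 133.2 kN → gross-section yield.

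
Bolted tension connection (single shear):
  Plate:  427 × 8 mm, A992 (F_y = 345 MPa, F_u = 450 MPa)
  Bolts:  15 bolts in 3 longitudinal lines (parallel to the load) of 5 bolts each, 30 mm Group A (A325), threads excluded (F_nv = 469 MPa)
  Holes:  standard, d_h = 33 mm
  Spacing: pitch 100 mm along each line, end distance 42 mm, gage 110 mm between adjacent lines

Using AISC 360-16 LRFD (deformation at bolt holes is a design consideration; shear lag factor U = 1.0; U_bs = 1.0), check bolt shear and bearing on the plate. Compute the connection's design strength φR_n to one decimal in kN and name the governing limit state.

2580.7 kN (bearing governs)

Bolt shear: A_b = π(30)²/4 = 706.86 mm². φR_n = 0.75 × 469 × 706.86 × 15 × 1 = 3729.6 kN.
Bearing (8 mm plate, F_u = 450 MPa): end bolts L_c = 42 − 33/2 = 25.5, R_n = min(1.2×25.5×8×450, 2.4×30×8×450) = 110.16 kN/bolt; interior L_c = 100 − 33 = 67, R_n = 259.2 kN/bolt. φR_n = 0.75 × (3×110.16 + 12×259.2) = 2580.7 kN.
Governing: min(3729.6, 2580.7) = 2580.7 kN → bearing.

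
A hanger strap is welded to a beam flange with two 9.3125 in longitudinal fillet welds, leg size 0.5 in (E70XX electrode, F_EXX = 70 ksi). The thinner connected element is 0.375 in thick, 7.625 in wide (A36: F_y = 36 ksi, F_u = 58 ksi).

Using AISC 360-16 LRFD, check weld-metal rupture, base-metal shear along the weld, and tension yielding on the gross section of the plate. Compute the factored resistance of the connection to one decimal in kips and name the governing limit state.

Weld metal: throat = 0.707×0.5 = 0.3535 in, L = 2×9.3125 = 18.625 in. φR_n = 0.75 × 0.6 × 70 × 0.3535 × 18.625 = 207.4 kips.
Base metal shear (0.375 in plate): yield φR_n = 1.0×0.6×36×0.375×18.625 = 150.9 kips; rupture φR_n = 0.75×0.6×58×0.375×18.625 = 182.3 kips; take 150.9 kips (yield).
Tension yield (gross): A_g = 7.625×0.375 = 2.8594 in². φR_n = 0.90 × 36 × 2.8594 = 92.6 kips.
Governing: min(207.4, 150.9, 92.6) = 92.6 kips → gross-section yield.

92.6 kips (gross-section yield governs)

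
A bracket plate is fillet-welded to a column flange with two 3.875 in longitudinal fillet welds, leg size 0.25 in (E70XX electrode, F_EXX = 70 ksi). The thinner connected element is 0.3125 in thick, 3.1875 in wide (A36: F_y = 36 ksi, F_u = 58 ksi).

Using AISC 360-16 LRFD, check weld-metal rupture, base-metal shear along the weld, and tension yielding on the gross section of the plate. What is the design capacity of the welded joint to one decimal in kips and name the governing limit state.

Weld metal: throat = 0.707×0.25 = 0.17675 in, L = 2×3.875 = 7.75 in. φR_n = 0.75 × 0.6 × 70 × 0.17675 × 7.75 = 43.1 kips.
Base metal shear (0.3125 in plate): yield φR_n = 1.0×0.6×36×0.3125×7.75 = 52.3 kips; rupture φR_n = 0.75×0.6×58×0.3125×7.75 = 63.2 kips; take 52.3 kips (yield).
Tension yield (gross): A_g = 3.1875×0.3125 = 0.99609 in². φR_n = 0.90 × 36 × 0.99609 = 32.3 kips.
Governing: min(43.1, 52.3, 32.3) = 32.3 kips → gross-section yield.

32.3 kips (gross-section yield governs)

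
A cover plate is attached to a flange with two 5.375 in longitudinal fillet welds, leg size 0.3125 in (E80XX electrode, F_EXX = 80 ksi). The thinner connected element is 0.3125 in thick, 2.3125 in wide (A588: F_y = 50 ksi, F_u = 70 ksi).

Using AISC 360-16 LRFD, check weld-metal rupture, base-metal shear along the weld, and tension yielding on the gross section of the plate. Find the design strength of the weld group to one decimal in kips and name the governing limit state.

32.5 kips (gross-section yield governs)

Weld metal: throat = 0.707×0.3125 = 0.22094 in, L = 2×5.375 = 10.75 in. φR_n = 0.75 × 0.6 × 80 × 0.22094 × 10.75 = 85.5 kips.
Base metal shear (0.3125 in plate): yield φR_n = 1.0×0.6×50×0.3125×10.75 = 100.8 kips; rupture φR_n = 0.75×0.6×70×0.3125×10.75 = 105.8 kips; take 100.8 kips (yield).
Tension yield (gross): A_g = 2.3125×0.3125 = 0.72266 in². φR_n = 0.90 × 50 × 0.72266 = 32.5 kips.
Governing: min(85.5, 100.8, 32.5) = 32.5 kips → gross-section yield.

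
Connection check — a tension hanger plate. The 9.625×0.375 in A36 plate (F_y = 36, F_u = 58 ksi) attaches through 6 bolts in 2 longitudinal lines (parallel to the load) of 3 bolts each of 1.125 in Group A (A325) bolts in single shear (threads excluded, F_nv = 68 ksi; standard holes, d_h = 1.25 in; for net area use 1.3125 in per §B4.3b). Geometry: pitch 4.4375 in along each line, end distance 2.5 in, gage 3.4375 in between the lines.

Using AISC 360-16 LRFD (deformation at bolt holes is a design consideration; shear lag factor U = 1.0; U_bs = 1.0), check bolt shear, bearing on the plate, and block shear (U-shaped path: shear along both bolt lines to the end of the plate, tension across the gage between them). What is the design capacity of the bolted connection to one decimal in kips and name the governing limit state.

Bolt shear: A_b = π(1.125)²/4 = 0.99402 in². φR_n = 0.75 × 68 × 0.99402 × 6 × 1 = 304.2 kips.
Bearing (0.375 in plate, F_u = 58 ksi): end bolts L_c = 2.5 − 1.25/2 = 1.875, R_n = min(1.2×1.875×0.375×58, 2.4×1.125×0.375×58) = 48.938 kips/bolt; interior L_c = 4.4375 − 1.25 = 3.1875, R_n = 58.725 kips/bolt. φR_n = 0.75 × (2×48.938 + 4×58.725) = 249.6 kips.
Block shear: shear path 2×[2.5+2×4.4375] = 2×11.375 in, A_gv = 8.5313, A_nv = 2×(11.375 − 2.5×1.3125)×0.375 = 6.0703 in²; tension across gage: (3.4375 − 1×1.3125)×0.375 = 0.79688 in². R_n = min(0.6×58×6.0703, 0.6×36×8.5313) + 1.0×58×0.79688 = min(211.25, 184.28) + 46.219 = 230.5 kips. φR_n = 0.75 × 230.5 = 172.9 kips.
Governing: min(304.2, 249.6, 172.9) = 172.9 kips → block shear.

172.9 kips (block shear governs)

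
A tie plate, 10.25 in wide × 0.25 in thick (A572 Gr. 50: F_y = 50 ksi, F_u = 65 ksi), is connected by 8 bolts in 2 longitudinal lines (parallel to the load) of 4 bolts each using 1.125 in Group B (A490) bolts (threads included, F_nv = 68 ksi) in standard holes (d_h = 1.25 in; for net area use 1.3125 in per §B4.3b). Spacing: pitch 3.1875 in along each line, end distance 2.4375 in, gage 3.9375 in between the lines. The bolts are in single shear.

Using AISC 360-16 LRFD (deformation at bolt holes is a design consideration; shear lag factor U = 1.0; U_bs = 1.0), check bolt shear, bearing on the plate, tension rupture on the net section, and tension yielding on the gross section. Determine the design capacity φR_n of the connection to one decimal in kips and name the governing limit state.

92.9 kips (net-section rupture governs)

Bolt shear: A_b = π(1.125)²/4 = 0.99402 in². φR_n = 0.75 × 68 × 0.99402 × 8 × 1 = 405.6 kips.
Bearing (0.25 in plate, F_u = 65 ksi): end bolts L_c = 2.4375 − 1.25/2 = 1.8125, R_n = min(1.2×1.8125×0.25×65, 2.4×1.125×0.25×65) = 35.344 kips/bolt; interior L_c = 3.1875 − 1.25 = 1.9375, R_n = 37.781 kips/bolt. φR_n = 0.75 × (2×35.344 + 6×37.781) = 223.0 kips.
Tension rupture (net): A_n = (10.25 − 2×1.3125)×0.25 = 1.9063 in² (U = 1.0, A_e = A_n). φR_n = 0.75 × 65 × 1.9063 = 92.9 kips.
Tension yield (gross): A_g = 10.25×0.25 = 2.5625 in². φR_n = 0.90 × 50 × 2.5625 = 115.3 kips.
Governing: min(405.6, 223.0, 92.9, 115.3) = 92.9 kips → net-section rupture.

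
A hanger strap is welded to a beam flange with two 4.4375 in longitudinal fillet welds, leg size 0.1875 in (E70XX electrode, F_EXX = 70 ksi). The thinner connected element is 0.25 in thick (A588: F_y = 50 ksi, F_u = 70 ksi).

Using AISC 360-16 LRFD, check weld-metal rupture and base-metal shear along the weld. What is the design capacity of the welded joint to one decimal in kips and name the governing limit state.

37.1 kips (weld metal governs)

Weld metal: throat = 0.707×0.1875 = 0.13256 in, L = 2×4.4375 = 8.875 in. φR_n = 0.75 × 0.6 × 70 × 0.13256 × 8.875 = 37.1 kips.
Base metal shear (0.25 in plate): yield φR_n = 1.0×0.6×50×0.25×8.875 = 66.6 kips; rupture φR_n = 0.75×0.6×70×0.25×8.875 = 69.9 kips; take 66.6 kips (yield).
Governing: min(37.1, 66.6) = 37.1 kips → weld metal.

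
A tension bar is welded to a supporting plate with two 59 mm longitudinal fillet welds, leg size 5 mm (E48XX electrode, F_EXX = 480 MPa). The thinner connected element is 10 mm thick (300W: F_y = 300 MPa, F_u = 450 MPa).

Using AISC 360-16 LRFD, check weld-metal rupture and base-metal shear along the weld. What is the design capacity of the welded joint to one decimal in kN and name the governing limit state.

Weld metal: throat = 0.707×5 = 3.535 mm, L = 2×59 = 118 mm. φR_n = 0.75 × 0.6 × 480 × 3.535 × 118 = 90.1 kN.
Base metal shear (10 mm plate): yield φR_n = 1.0×0.6×300×10×118 = 212.4 kN; rupture φR_n = 0.75×0.6×450×10×118 = 239.0 kN; take 212.4 kN (yield).
Governing: min(90.1, 212.4) = 90.1 kN → weld metal.

90.1 kN (weld metal governs)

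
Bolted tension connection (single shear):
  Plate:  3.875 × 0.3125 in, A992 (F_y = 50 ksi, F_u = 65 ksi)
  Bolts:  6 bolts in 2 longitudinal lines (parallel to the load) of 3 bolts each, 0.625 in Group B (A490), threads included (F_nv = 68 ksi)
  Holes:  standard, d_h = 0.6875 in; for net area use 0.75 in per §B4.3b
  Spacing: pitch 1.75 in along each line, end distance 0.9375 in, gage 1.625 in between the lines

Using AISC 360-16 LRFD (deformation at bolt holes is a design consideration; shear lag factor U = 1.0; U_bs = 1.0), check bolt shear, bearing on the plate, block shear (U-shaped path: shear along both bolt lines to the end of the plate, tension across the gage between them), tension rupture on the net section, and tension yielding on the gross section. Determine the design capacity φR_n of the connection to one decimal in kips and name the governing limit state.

Bolt shear: A_b = π(0.625)²/4 = 0.3068 in². φR_n = 0.75 × 68 × 0.3068 × 6 × 1 = 93.9 kips.
Bearing (0.3125 in plate, F_u = 65 ksi): end bolts L_c = 0.9375 − 0.6875/2 = 0.59375, R_n = min(1.2×0.59375×0.3125×65, 2.4×0.625×0.3125×65) = 14.473 kips/bolt; interior L_c = 1.75 − 0.6875 = 1.0625, R_n = 25.898 kips/bolt. φR_n = 0.75 × (2×14.473 + 4×25.898) = 99.4 kips.
Block shear: shear path 2×[0.9375+2×1.75] = 2×4.4375 in, A_gv = 2.7734, A_nv = 2×(4.4375 − 2.5×0.75)×0.3125 = 1.6016 in²; tension across gage: (1.625 − 1×0.75)×0.3125 = 0.27344 in². R_n = min(0.6×65×1.6016, 0.6×50×2.7734) + 1.0×65×0.27344 = min(62.462, 83.202) + 17.774 = 80.236 kips. φR_n = 0.75 × 80.236 = 60.2 kips.
Tension rupture (net): A_n = (3.875 − 2×0.75)×0.3125 = 0.74219 in² (U = 1.0, A_e = A_n). φR_n = 0.75 × 65 × 0.74219 = 36.2 kips.
Tension yield (gross): A_g = 3.875×0.3125 = 1.2109 in². φR_n = 0.90 × 50 × 1.2109 = 54.5 kips.
Governing: min(93.9, 99.4, 60.2, 36.2, 54.5) = 36.2 kips → net-section rupture.

36.2 kips (net-section rupture governs)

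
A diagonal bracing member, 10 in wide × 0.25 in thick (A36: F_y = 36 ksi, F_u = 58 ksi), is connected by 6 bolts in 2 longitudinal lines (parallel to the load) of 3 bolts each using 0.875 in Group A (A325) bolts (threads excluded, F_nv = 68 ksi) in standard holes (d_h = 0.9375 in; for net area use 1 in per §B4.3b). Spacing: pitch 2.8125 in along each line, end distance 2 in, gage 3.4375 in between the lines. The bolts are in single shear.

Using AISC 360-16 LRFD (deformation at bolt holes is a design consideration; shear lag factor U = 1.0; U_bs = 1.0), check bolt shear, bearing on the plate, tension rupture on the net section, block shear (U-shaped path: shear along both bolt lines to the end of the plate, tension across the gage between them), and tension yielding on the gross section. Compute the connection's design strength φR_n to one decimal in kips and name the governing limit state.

81.0 kips (gross-section yield governs)

Bolt shear: A_b = π(0.875)²/4 = 0.60132 in². φR_n = 0.75 × 68 × 0.60132 × 6 × 1 = 184.0 kips.
Bearing (0.25 in plate, F_u = 58 ksi): end bolts L_c = 2 − 0.9375/2 = 1.53125, R_n = min(1.2×1.53125×0.25×58, 2.4×0.875×0.25×58) = 26.644 kips/bolt; interior L_c = 2.8125 − 0.9375 = 1.875, R_n = 30.45 kips/bolt. φR_n = 0.75 × (2×26.644 + 4×30.45) = 131.3 kips.
Tension rupture (net): A_n = (10 − 2×1)×0.25 = 2 in² (U = 1.0, A_e = A_n). φR_n = 0.75 × 58 × 2 = 87.0 kips.
Block shear: shear path 2×[2+2×2.8125] = 2×7.625 in, A_gv = 3.8125, A_nv = 2×(7.625 − 2.5×1)×0.25 = 2.5625 in²; tension across gage: (3.4375 − 1×1)×0.25 = 0.60938 in². R_n = min(0.6×58×2.5625, 0.6×36×3.8125) + 1.0×58×0.60938 = min(89.175, 82.35) + 35.344 = 117.69 kips. φR_n = 0.75 × 117.69 = 88.3 kips.
Tension yield (gross): A_g = 10×0.25 = 2.5 in². φR_n = 0.90 × 36 × 2.5 = 81.0 kips.
Governing: min(184.0, 131.3, 87.0, 88.3, 81.0) = 81.0 kips → gross-section yield.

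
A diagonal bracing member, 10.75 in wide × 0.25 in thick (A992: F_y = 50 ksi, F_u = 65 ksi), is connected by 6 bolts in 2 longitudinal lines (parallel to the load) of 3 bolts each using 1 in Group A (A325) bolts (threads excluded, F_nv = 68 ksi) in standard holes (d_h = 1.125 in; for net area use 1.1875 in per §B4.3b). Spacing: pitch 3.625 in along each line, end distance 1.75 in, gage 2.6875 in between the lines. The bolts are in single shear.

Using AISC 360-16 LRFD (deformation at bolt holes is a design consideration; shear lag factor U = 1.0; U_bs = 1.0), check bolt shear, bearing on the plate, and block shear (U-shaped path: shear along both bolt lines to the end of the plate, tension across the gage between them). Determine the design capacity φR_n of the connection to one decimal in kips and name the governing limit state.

Bolt shear: A_b = π(1)²/4 = 0.7854 in². φR_n = 0.75 × 68 × 0.7854 × 6 × 1 = 240.3 kips.
Bearing (0.25 in plate, F_u = 65 ksi): end bolts L_c = 1.75 − 1.125/2 = 1.1875, R_n = min(1.2×1.1875×0.25×65, 2.4×1×0.25×65) = 23.156 kips/bolt; interior L_c = 3.625 − 1.125 = 2.5, R_n = 39 kips/bolt. φR_n = 0.75 × (2×23.156 + 4×39) = 151.7 kips.
Block shear: shear path 2×[1.75+2×3.625] = 2×9 in, A_gv = 4.5, A_nv = 2×(9 − 2.5×1.1875)×0.25 = 3.0156 in²; tension across gage: (2.6875 − 1×1.1875)×0.25 = 0.375 in². R_n = min(0.6×65×3.0156, 0.6×50×4.5) + 1.0×65×0.375 = min(117.61, 135) + 24.375 = 141.99 kips. φR_n = 0.75 × 141.99 = 106.5 kips.
Governing: min(240.3, 151.7, 106.5) = 106.5 kips → block shear.

106.5 kips (block shear governs)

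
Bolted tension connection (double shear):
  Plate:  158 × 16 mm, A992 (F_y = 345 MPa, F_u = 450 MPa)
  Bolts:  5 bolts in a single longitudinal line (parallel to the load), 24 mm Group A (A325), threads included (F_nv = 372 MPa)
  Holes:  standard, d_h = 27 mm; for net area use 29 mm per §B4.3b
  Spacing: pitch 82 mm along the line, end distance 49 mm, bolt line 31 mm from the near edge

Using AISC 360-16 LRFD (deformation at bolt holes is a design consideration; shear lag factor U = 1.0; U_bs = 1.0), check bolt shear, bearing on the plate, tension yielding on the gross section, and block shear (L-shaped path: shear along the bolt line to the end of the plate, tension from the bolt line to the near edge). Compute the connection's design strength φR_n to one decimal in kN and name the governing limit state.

784.9 kN (gross-section yield governs)

Bolt shear: A_b = π(24)²/4 = 452.39 mm². φR_n = 0.75 × 372 × 452.39 × 5 × 2 = 1262.2 kN.
Bearing (16 mm plate, F_u = 450 MPa): end bolts L_c = 49 − 27/2 = 35.5, R_n = min(1.2×35.5×16×450, 2.4×24×16×450) = 306.72 kN/bolt; interior L_c = 82 − 27 = 55, R_n = 414.72 kN/bolt. φR_n = 0.75 × (1×306.72 + 4×414.72) = 1474.2 kN.
Tension yield (gross): A_g = 158×16 = 2528 mm². φR_n = 0.90 × 345 × 2528 = 784.9 kN.
Block shear: shear path 1×[49+4×82] = 1×377 mm, A_gv = 6032, A_nv = 1×(377 − 4.5×29)×16 = 3944 mm²; tension to near edge: (31 − 0.5×29)×16 = 264 mm². R_n = min(0.6×450×3944, 0.6×345×6032) + 1.0×450×264 = min(1064.9, 1248.6) + 118.8 = 1183.7 kN. φR_n = 0.75 × 1183.7 = 887.8 kN.
Governing: min(1262.2, 1474.2, 784.9, 887.8) = 784.9 kN → gross-section yield.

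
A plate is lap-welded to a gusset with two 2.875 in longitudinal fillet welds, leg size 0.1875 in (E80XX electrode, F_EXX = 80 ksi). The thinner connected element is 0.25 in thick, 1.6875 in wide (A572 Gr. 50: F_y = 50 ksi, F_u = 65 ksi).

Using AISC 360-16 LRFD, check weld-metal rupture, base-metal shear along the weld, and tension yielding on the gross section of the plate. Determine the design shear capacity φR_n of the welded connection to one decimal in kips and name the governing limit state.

Weld metal: throat = 0.707×0.1875 = 0.13256 in, L = 2×2.875 = 5.75 in. φR_n = 0.75 × 0.6 × 80 × 0.13256 × 5.75 = 27.4 kips.
Base metal shear (0.25 in plate): yield φR_n = 1.0×0.6×50×0.25×5.75 = 43.1 kips; rupture φR_n = 0.75×0.6×65×0.25×5.75 = 42.0 kips; take 42.0 kips (rupture).
Tension yield (gross): A_g = 1.6875×0.25 = 0.42188 in². φR_n = 0.90 × 50 × 0.42188 = 19.0 kips.
Governing: min(27.4, 42.0, 19.0) = 19.0 kips → gross-section yield.

19.0 kips (gross-section yield governs)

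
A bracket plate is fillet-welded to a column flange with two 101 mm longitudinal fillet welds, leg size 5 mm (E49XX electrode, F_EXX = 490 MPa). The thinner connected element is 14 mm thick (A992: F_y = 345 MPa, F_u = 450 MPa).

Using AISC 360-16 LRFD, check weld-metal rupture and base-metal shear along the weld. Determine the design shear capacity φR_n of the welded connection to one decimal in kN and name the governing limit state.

157.5 kN (weld metal governs)

Weld metal: throat = 0.707×5 = 3.535 mm, L = 2×101 = 202 mm. φR_n = 0.75 × 0.6 × 490 × 3.535 × 202 = 157.5 kN.
Base metal shear (14 mm plate): yield φR_n = 1.0×0.6×345×14×202 = 585.4 kN; rupture φR_n = 0.75×0.6×450×14×202 = 572.7 kN; take 572.7 kN (rupture).
Governing: min(157.5, 572.7) = 157.5 kN → weld metal.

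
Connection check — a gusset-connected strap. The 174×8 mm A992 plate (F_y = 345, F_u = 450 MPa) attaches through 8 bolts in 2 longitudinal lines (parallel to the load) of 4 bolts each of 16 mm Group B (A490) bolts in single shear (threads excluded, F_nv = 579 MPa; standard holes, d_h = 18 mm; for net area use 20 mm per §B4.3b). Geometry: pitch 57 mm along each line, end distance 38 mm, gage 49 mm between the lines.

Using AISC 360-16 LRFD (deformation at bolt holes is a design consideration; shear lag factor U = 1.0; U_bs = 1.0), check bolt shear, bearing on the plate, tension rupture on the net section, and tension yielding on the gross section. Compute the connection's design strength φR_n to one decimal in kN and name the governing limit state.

361.8 kN (net-section rupture governs)

Bolt shear: A_b = π(16)²/4 = 201.06 mm². φR_n = 0.75 × 579 × 201.06 × 8 × 1 = 698.5 kN.
Bearing (8 mm plate, F_u = 450 MPa): end bolts L_c = 38 − 18/2 = 29, R_n = min(1.2×29×8×450, 2.4×16×8×450) = 125.28 kN/bolt; interior L_c = 57 − 18 = 39, R_n = 138.24 kN/bolt. φR_n = 0.75 × (2×125.28 + 6×138.24) = 810.0 kN.
Tension rupture (net): A_n = (174 − 2×20)×8 = 1072 mm² (U = 1.0, A_e = A_n). φR_n = 0.75 × 450 × 1072 = 361.8 kN.
Tension yield (gross): A_g = 174×8 = 1392 mm². φR_n = 0.90 × 345 × 1392 = 432.2 kN.
Governing: min(698.5, 810.0, 361.8, 432.2) = 361.8 kN → net-section rupture.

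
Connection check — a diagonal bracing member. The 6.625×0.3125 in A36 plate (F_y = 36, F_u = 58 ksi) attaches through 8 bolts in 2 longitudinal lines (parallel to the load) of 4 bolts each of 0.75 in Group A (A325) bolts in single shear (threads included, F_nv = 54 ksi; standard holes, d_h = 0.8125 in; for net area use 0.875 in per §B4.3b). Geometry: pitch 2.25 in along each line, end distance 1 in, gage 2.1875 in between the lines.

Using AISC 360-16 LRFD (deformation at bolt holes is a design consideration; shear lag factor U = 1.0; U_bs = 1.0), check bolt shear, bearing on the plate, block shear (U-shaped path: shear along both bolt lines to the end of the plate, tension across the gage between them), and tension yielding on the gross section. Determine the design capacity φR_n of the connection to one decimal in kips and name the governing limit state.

Bolt shear: A_b = π(0.75)²/4 = 0.44179 in². φR_n = 0.75 × 54 × 0.44179 × 8 × 1 = 143.1 kips.
Bearing (0.3125 in plate, F_u = 58 ksi): end bolts L_c = 1 − 0.8125/2 = 0.59375, R_n = min(1.2×0.59375×0.3125×58, 2.4×0.75×0.3125×58) = 12.914 kips/bolt; interior L_c = 2.25 − 0.8125 = 1.4375, R_n = 31.266 kips/bolt. φR_n = 0.75 × (2×12.914 + 6×31.266) = 160.1 kips.
Block shear: shear path 2×[1+3×2.25] = 2×7.75 in, A_gv = 4.8438, A_nv = 2×(7.75 − 3.5×0.875)×0.3125 = 2.9297 in²; tension across gage: (2.1875 − 1×0.875)×0.3125 = 0.41016 in². R_n = min(0.6×58×2.9297, 0.6×36×4.8438) + 1.0×58×0.41016 = min(101.95, 104.63) + 23.789 = 125.74 kips. φR_n = 0.75 × 125.74 = 94.3 kips.
Tension yield (gross): A_g = 6.625×0.3125 = 2.0703 in². φR_n = 0.90 × 36 × 2.0703 = 67.1 kips.
Governing: min(143.1, 160.1, 94.3, 67.1) = 67.1 kips → gross-section yield.

67.1 kips (gross-section yield governs)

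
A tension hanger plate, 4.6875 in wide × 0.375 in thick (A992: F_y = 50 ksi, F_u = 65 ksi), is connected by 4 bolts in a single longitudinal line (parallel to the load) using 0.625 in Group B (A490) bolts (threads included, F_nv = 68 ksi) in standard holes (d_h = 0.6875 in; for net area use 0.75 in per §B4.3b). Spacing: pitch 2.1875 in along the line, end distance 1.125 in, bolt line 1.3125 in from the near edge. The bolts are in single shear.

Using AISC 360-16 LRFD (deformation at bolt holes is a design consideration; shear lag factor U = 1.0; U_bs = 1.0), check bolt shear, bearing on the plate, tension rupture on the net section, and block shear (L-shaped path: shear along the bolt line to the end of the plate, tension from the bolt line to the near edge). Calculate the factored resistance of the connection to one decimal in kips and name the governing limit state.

Bolt shear: A_b = π(0.625)²/4 = 0.3068 in². φR_n = 0.75 × 68 × 0.3068 × 4 × 1 = 62.6 kips.
Bearing (0.375 in plate, F_u = 65 ksi): end bolts L_c = 1.125 − 0.6875/2 = 0.78125, R_n = min(1.2×0.78125×0.375×65, 2.4×0.625×0.375×65) = 22.852 kips/bolt; interior L_c = 2.1875 − 0.6875 = 1.5, R_n = 36.563 kips/bolt. φR_n = 0.75 × (1×22.852 + 3×36.563) = 99.4 kips.
Tension rupture (net): A_n = (4.6875 − 1×0.75)×0.375 = 1.4766 in² (U = 1.0, A_e = A_n). φR_n = 0.75 × 65 × 1.4766 = 72.0 kips.
Block shear: shear path 1×[1.125+3×2.1875] = 1×7.6875 in, A_gv = 2.8828, A_nv = 1×(7.6875 − 3.5×0.75)×0.375 = 1.8984 in²; tension to near edge: (1.3125 − 0.5×0.75)×0.375 = 0.35156 in². R_n = min(0.6×65×1.8984, 0.6×50×2.8828) + 1.0×65×0.35156 = min(74.038, 86.484) + 22.851 = 96.889 kips. φR_n = 0.75 × 96.889 = 72.7 kips.
Governing: min(62.6, 99.4, 72.0, 72.7) = 62.6 kips → bolt shear.

62.6 kips (bolt shear governs)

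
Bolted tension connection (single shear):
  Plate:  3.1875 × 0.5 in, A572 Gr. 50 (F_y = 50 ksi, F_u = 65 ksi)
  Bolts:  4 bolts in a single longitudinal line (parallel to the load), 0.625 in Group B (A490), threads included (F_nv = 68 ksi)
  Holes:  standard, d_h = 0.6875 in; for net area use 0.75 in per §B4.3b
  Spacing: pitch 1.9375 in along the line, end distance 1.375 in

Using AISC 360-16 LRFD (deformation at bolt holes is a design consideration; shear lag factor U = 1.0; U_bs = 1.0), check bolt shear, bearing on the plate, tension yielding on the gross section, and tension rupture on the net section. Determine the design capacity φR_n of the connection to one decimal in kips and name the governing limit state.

59.4 kips (net-section rupture governs)

Bolt shear: A_b = π(0.625)²/4 = 0.3068 in². φR_n = 0.75 × 68 × 0.3068 × 4 × 1 = 62.6 kips.
Bearing (0.5 in plate, F_u = 65 ksi): end bolts L_c = 1.375 − 0.6875/2 = 1.03125, R_n = min(1.2×1.03125×0.5×65, 2.4×0.625×0.5×65) = 40.219 kips/bolt; interior L_c = 1.9375 − 0.6875 = 1.25, R_n = 48.75 kips/bolt. φR_n = 0.75 × (1×40.219 + 3×48.75) = 139.9 kips.
Tension yield (gross): A_g = 3.1875×0.5 = 1.5938 in². φR_n = 0.90 × 50 × 1.5938 = 71.7 kips.
Tension rupture (net): A_n = (3.1875 − 1×0.75)×0.5 = 1.2188 in² (U = 1.0, A_e = A_n). φR_n = 0.75 × 65 × 1.2188 = 59.4 kips.
Governing: min(62.6, 139.9, 71.7, 59.4) = 59.4 kips → net-section rupture.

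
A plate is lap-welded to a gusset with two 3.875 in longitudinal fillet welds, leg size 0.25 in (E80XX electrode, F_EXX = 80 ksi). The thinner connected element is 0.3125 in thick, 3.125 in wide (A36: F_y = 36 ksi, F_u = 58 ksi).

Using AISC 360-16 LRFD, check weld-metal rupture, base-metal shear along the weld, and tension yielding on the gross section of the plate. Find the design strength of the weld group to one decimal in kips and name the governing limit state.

31.6 kips (gross-section yield governs)

Weld metal: throat = 0.707×0.25 = 0.17675 in, L = 2×3.875 = 7.75 in. φR_n = 0.75 × 0.6 × 80 × 0.17675 × 7.75 = 49.3 kips.
Base metal shear (0.3125 in plate): yield φR_n = 1.0×0.6×36×0.3125×7.75 = 52.3 kips; rupture φR_n = 0.75×0.6×58×0.3125×7.75 = 63.2 kips; take 52.3 kips (yield).
Tension yield (gross): A_g = 3.125×0.3125 = 0.97656 in². φR_n = 0.90 × 36 × 0.97656 = 31.6 kips.
Governing: min(49.3, 52.3, 31.6) = 31.6 kips → gross-section yield.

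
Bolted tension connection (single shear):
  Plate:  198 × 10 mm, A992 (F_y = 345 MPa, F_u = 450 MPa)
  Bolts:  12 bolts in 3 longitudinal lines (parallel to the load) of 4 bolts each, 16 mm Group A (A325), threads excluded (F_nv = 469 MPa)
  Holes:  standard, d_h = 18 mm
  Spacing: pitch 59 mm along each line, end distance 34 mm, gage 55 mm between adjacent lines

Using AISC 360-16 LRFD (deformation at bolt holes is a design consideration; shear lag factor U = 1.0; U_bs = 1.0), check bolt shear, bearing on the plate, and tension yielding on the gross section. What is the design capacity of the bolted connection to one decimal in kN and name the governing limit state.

614.8 kN (gross-section yield governs)

Bolt shear: A_b = π(16)²/4 = 201.06 mm². φR_n = 0.75 × 469 × 201.06 × 12 × 1 = 848.7 kN.
Bearing (10 mm plate, F_u = 450 MPa): end bolts L_c = 34 − 18/2 = 25, R_n = min(1.2×25×10×450, 2.4×16×10×450) = 135 kN/bolt; interior L_c = 59 − 18 = 41, R_n = 172.8 kN/bolt. φR_n = 0.75 × (3×135 + 9×172.8) = 1470.2 kN.
Tension yield (gross): A_g = 198×10 = 1980 mm². φR_n = 0.90 × 345 × 1980 = 614.8 kN.
Governing: min(848.7, 1470.2, 614.8) = 614.8 kN → gross-section yield.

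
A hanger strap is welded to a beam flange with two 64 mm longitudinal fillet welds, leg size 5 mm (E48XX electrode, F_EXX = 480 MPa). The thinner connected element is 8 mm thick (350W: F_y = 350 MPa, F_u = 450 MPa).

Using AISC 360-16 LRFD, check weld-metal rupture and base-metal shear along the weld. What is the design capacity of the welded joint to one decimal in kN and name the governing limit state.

Weld metal: throat = 0.707×5 = 3.535 mm, L = 2×64 = 128 mm. φR_n = 0.75 × 0.6 × 480 × 3.535 × 128 = 97.7 kN.
Base metal shear (8 mm plate): yield φR_n = 1.0×0.6×350×8×128 = 215.0 kN; rupture φR_n = 0.75×0.6×450×8×128 = 207.4 kN; take 207.4 kN (rupture).
Governing: min(97.7, 207.4) = 97.7 kN → weld metal.

97.7 kN (weld metal governs)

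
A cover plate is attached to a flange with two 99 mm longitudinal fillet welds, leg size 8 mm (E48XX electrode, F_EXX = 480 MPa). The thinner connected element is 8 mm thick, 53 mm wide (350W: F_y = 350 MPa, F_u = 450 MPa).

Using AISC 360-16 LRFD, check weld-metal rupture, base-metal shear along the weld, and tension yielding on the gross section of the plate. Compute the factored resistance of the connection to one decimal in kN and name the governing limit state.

133.6 kN (gross-section yield governs)

Weld metal: throat = 0.707×8 = 5.656 mm, L = 2×99 = 198 mm. φR_n = 0.75 × 0.6 × 480 × 5.656 × 198 = 241.9 kN.
Base metal shear (8 mm plate): yield φR_n = 1.0×0.6×350×8×198 = 332.6 kN; rupture φR_n = 0.75×0.6×450×8×198 = 320.8 kN; take 320.8 kN (rupture).
Tension yield (gross): A_g = 53×8 = 424 mm². φR_n = 0.90 × 350 × 424 = 133.6 kN.
Governing: min(241.9, 320.8, 133.6) = 133.6 kN → gross-section yield.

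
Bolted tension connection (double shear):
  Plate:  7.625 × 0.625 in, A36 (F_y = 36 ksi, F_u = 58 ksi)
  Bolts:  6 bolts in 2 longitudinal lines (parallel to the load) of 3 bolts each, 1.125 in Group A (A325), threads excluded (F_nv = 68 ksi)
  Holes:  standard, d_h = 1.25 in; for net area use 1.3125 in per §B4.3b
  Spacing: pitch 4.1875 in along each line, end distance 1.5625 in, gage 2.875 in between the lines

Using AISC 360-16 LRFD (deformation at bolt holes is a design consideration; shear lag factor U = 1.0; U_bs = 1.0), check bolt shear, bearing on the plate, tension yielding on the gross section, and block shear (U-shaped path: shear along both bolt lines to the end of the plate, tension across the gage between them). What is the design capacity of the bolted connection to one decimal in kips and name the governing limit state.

154.4 kips (gross-section yield governs)

Bolt shear: A_b = π(1.125)²/4 = 0.99402 in². φR_n = 0.75 × 68 × 0.99402 × 6 × 2 = 608.3 kips.
Bearing (0.625 in plate, F_u = 58 ksi): end bolts L_c = 1.5625 − 1.25/2 = 0.9375, R_n = min(1.2×0.9375×0.625×58, 2.4×1.125×0.625×58) = 40.781 kips/bolt; interior L_c = 4.1875 − 1.25 = 2.9375, R_n = 97.875 kips/bolt. φR_n = 0.75 × (2×40.781 + 4×97.875) = 354.8 kips.
Tension yield (gross): A_g = 7.625×0.625 = 4.7656 in². φR_n = 0.90 × 36 × 4.7656 = 154.4 kips.
Block shear: shear path 2×[1.5625+2×4.1875] = 2×9.9375 in, A_gv = 12.422, A_nv = 2×(9.9375 − 2.5×1.3125)×0.625 = 8.3203 in²; tension across gage: (2.875 − 1×1.3125)×0.625 = 0.97656 in². R_n = min(0.6×58×8.3203, 0.6×36×12.422) + 1.0×58×0.97656 = min(289.55, 268.32) + 56.64 = 324.96 kips. φR_n = 0.75 × 324.96 = 243.7 kips.
Governing: min(608.3, 354.8, 154.4, 243.7) = 154.4 kips → gross-section yield.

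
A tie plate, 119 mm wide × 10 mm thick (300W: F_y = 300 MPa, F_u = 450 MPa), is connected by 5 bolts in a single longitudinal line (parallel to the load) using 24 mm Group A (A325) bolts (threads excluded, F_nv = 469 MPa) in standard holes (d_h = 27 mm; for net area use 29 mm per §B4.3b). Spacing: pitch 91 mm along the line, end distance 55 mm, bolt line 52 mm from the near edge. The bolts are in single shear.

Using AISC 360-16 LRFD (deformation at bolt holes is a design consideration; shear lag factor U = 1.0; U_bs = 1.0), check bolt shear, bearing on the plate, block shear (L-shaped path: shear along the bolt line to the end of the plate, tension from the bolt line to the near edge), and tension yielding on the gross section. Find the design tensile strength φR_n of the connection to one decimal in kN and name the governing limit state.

Bolt shear: A_b = π(24)²/4 = 452.39 mm². φR_n = 0.75 × 469 × 452.39 × 5 × 1 = 795.6 kN.
Bearing (10 mm plate, F_u = 450 MPa): end bolts L_c = 55 − 27/2 = 41.5, R_n = min(1.2×41.5×10×450, 2.4×24×10×450) = 224.1 kN/bolt; interior L_c = 91 − 27 = 64, R_n = 259.2 kN/bolt. φR_n = 0.75 × (1×224.1 + 4×259.2) = 945.7 kN.
Block shear: shear path 1×[55+4×91] = 1×419 mm, A_gv = 4190, A_nv = 1×(419 − 4.5×29)×10 = 2885 mm²; tension to near edge: (52 − 0.5×29)×10 = 375 mm². R_n = min(0.6×450×2885, 0.6×300×4190) + 1.0×450×375 = min(778.95, 754.2) + 168.75 = 922.95 kN. φR_n = 0.75 × 922.95 = 692.2 kN.
Tension yield (gross): A_g = 119×10 = 1190 mm². φR_n = 0.90 × 300 × 1190 = 321.3 kN.
Governing: min(795.6, 945.7, 692.2, 321.3) = 321.3 kN → gross-section yield.

321.3 kN (gross-section yield governs)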